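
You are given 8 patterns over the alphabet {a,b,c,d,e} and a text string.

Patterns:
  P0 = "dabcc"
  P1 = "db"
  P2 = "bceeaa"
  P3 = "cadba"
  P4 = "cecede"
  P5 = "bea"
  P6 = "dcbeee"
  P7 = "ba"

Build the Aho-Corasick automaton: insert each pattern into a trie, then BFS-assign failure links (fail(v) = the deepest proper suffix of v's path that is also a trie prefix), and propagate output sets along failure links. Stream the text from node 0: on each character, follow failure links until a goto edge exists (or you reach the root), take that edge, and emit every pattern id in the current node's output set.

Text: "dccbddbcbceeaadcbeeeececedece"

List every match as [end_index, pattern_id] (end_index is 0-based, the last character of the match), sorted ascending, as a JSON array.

Construct AC machine:
Trie nodes:
  0='ε' goto b→7 c→13 d→1
  1='d' goto a→2 b→6 c→25
  2='da' goto b→3
  3='dab' goto c→4
  4='dabc' goto c→5
  5='dabcc' goto ·  [P0 ends]
  6='db' goto ·  [P1 ends]
  7='b' goto a→30 c→8 e→23
  8='bc' goto e→9
  9='bce' goto e→10
  10='bcee' goto a→11
  11='bceea' goto a→12
  12='bceeaa' goto ·  [P2 ends]
  13='c' goto a→14 e→18
  14='ca' goto d→15
  15='cad' goto b→16
  16='cadb' goto a→17
  17='cadba' goto ·  [P3 ends]
  18='ce' goto c→19
  19='cec' goto e→20
  20='cece' goto d→21
  21='ceced' goto e→22
  22='cecede' goto ·  [P4 ends]
  23='be' goto a→24
  24='bea' goto ·  [P5 ends]
  25='dc' goto b→26
  26='dcb' goto e→27
  27='dcbe' goto e→28
  28='dcbee' goto e→29
  29='dcbeee' goto ·  [P6 ends]
  30='ba' goto ·  [P7 ends]

Failure links (BFS by depth):
  n1('d'): parent n0 fail=0; on 'd' 0 → fail=0;  out ∅∪∅=∅
  n7('b'): parent n0 fail=0; on 'b' 0 → fail=0;  out ∅∪∅=∅
  n13('c'): parent n0 fail=0; on 'c' 0 → fail=0;  out ∅∪∅=∅
  n2('da'): parent n1 fail=0; on 'a' 0 → fail=0;  out ∅∪∅=∅
  n6('db'): parent n1 fail=0; on 'b' 0 → fail=7;  out {1}∪∅={1}
  n8('bc'): parent n7 fail=0; on 'c' 0 → fail=13;  out ∅∪∅=∅
  n14('ca'): parent n13 fail=0; on 'a' 0 → fail=0;  out ∅∪∅=∅
  n18('ce'): parent n13 fail=0; on 'e' 0 → fail=0;  out ∅∪∅=∅
  n23('be'): parent n7 fail=0; on 'e' 0 → fail=0;  out ∅∪∅=∅
  n25('dc'): parent n1 fail=0; on 'c' 0 → fail=13;  out ∅∪∅=∅
  n30('ba'): parent n7 fail=0; on 'a' 0 → fail=0;  out {7}∪∅={7}
  n3('dab'): parent n2 fail=0; on 'b' 0 → fail=7;  out ∅∪∅=∅
  n9('bce'): parent n8 fail=13; on 'e' 13 → fail=18;  out ∅∪∅=∅
  n15('cad'): parent n14 fail=0; on 'd' 0 → fail=1;  out ∅∪∅=∅
  n19('cec'): parent n18 fail=0; on 'c' 0 → fail=13;  out ∅∪∅=∅
  n24('bea'): parent n23 fail=0; on 'a' 0 → fail=0;  out {5}∪∅={5}
  n26('dcb'): parent n25 fail=13; on 'b' 13→0 → fail=7;  out ∅∪∅=∅
  n4('dabc'): parent n3 fail=7; on 'c' 7 → fail=8;  out ∅∪∅=∅
  n10('bcee'): parent n9 fail=18; on 'e' 18→0 → fail=0;  out ∅∪∅=∅
  n16('cadb'): parent n15 fail=1; on 'b' 1 → fail=6;  out ∅∪{1}={1}
  n20('cece'): parent n19 fail=13; on 'e' 13 → fail=18;  out ∅∪∅=∅
  n27('dcbe'): parent n26 fail=7; on 'e' 7 → fail=23;  out ∅∪∅=∅
  n5('dabcc'): parent n4 fail=8; on 'c' 8→13→0 → fail=13;  out {0}∪∅={0}
  n11('bceea'): parent n10 fail=0; on 'a' 0 → fail=0;  out ∅∪∅=∅
  n17('cadba'): parent n16 fail=6; on 'a' 6→7 → fail=30;  out {3}∪{7}={3,7}
  n21('ceced'): parent n20 fail=18; on 'd' 18→0 → fail=1;  out ∅∪∅=∅
  n28('dcbee'): parent n27 fail=23; on 'e' 23→0 → fail=0;  out ∅∪∅=∅
  n12('bceeaa'): parent n11 fail=0; on 'a' 0 → fail=0;  out {2}∪∅={2}
  n22('cecede'): parent n21 fail=1; on 'e' 1→0 → fail=0;  out {4}∪∅={4}
  n29('dcbeee'): parent n28 fail=0; on 'e' 0 → fail=0;  out {6}∪∅={6}

Run:
[0] read 'd'  n0⇒n1
[1] read 'c'  n1⇒n25
[2] read 'c'  n25⇒n13 ·f
[3] read 'b'  n13⇒n7 ·f
[4] read 'd'  n7⇒n1 ·f
[5] read 'd'  n1⇒n1 ·f
[6] read 'b'  n1⇒n6  → match P1@[5:6]
[7] read 'c'  n6⇒n8 ·f
[8] read 'b'  n8⇒n7 ·f
[9] read 'c'  n7⇒n8
[10] read 'e'  n8⇒n9
[11] read 'e'  n9⇒n10
[12] read 'a'  n10⇒n11
[13] read 'a'  n11⇒n12  → match P2@[8:13]
[14] read 'd'  n12⇒n1 ·f
[15] read 'c'  n1⇒n25
[16] read 'b'  n25⇒n26
[17] read 'e'  n26⇒n27
[18] read 'e'  n27⇒n28
[19] read 'e'  n28⇒n29  → match P6@[14:19]
[20] read 'e'  n29⇒n0 ·f
[21] read 'c'  n0⇒n13
[22] read 'e'  n13⇒n18
[23] read 'c'  n18⇒n19
[24] read 'e'  n19⇒n20
[25] read 'd'  n20⇒n21
[26] read 'e'  n21⇒n22  → match P4@[21:26]
[27] read 'c'  n22⇒n13 ·f
[28] read 'e'  n13⇒n18

Matches: [[6,1],[13,2],[19,6],[26,4]]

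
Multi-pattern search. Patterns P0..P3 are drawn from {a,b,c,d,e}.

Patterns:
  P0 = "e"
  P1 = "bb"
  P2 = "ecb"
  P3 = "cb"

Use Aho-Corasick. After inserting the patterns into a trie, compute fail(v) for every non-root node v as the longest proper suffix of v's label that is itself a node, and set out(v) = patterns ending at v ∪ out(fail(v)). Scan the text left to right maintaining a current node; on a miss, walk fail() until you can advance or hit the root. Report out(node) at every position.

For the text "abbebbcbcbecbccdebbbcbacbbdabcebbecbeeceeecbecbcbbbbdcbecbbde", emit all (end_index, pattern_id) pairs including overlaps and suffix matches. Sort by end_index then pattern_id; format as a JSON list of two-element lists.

Construct AC machine:
Trie nodes:
  0='ε' goto b→2 c→6 e→1
  1='e' goto c→4  ←P0
  2='b' goto b→3
  3='bb' goto ·  ←P1
  4='ec' goto b→5
  5='ecb' goto ·  ←P2
  6='c' goto b→7
  7='cb' goto ·  ←P3

BFS fail/out derivation:
  n1('e'): parent n0 fail=0; on 'e' 0 → fail=0;  out {0}∪∅={0}
  n2('b'): parent n0 fail=0; on 'b' 0 → fail=0;  out ∅∪∅=∅
  n6('c'): parent n0 fail=0; on 'c' 0 → fail=0;  out ∅∪∅=∅
  n3('bb'): parent n2 fail=0; on 'b' 0 → fail=2;  out {1}∪∅={1}
  n4('ec'): parent n1 fail=0; on 'c' 0 → fail=6;  out ∅∪∅=∅
  n7('cb'): parent n6 fail=0; on 'b' 0 → fail=2;  out {3}∪∅={3}
  n5('ecb'): parent n4 fail=6; on 'b' 6 → fail=7;  out {2}∪{3}={2,3}

Run:
[0] read 'a'  n0⇒n0
[1] read 'b'  n0⇒n2
[2] read 'b'  n2⇒n3  ** P1@[1:2]
[3] read 'e'  n3⇒n1 ·f  ** P0@[3:3]
[4] read 'b'  n1⇒n2 ·f
[5] read 'b'  n2⇒n3  ** P1@[4:5]
[6] read 'c'  n3⇒n6 ·f
[7] read 'b'  n6⇒n7  ** P3@[6:7]
[8] read 'c'  n7⇒n6 ·f
[9] read 'b'  n6⇒n7  ** P3@[8:9]
[10] read 'e'  n7⇒n1 ·f  ** P0@[10:10]
[11] read 'c'  n1⇒n4
[12] read 'b'  n4⇒n5  ** P2@[10:12],P3@[11:12]
[13] read 'c'  n5⇒n6 ·f
[14] read 'c'  n6⇒n6 ·f
[15] read 'd'  n6⇒n0 ·f
[16] read 'e'  n0⇒n1  ** P0@[16:16]
[17] read 'b'  n1⇒n2 ·f
[18] read 'b'  n2⇒n3  ** P1@[17:18]
[19] read 'b'  n3⇒n3 ·f  ** P1@[18:19]
[20] read 'c'  n3⇒n6 ·f
[21] read 'b'  n6⇒n7  ** P3@[20:21]
[22] read 'a'  n7⇒n0 ·f
[23] read 'c'  n0⇒n6
[24] read 'b'  n6⇒n7  ** P3@[23:24]
[25] read 'b'  n7⇒n3 ·f  ** P1@[24:25]
[26] read 'd'  n3⇒n0 ·f
[27] read 'a'  n0⇒n0
[28] read 'b'  n0⇒n2
[29] read 'c'  n2⇒n6 ·f
[30] read 'e'  n6⇒n1 ·f  ** P0@[30:30]
[31] read 'b'  n1⇒n2 ·f
[32] read 'b'  n2⇒n3  ** P1@[31:32]
[33] read 'e'  n3⇒n1 ·f  ** P0@[33:33]
[34] read 'c'  n1⇒n4
[35] read 'b'  n4⇒n5  ** P2@[33:35],P3@[34:35]
[36] read 'e'  n5⇒n1 ·f  ** P0@[36:36]
[37] read 'e'  n1⇒n1 ·f  ** P0@[37:37]
[38] read 'c'  n1⇒n4
[39] read 'e'  n4⇒n1 ·f  ** P0@[39:39]
[40] read 'e'  n1⇒n1 ·f  ** P0@[40:40]
[41] read 'e'  n1⇒n1 ·f  ** P0@[41:41]
[42] read 'c'  n1⇒n4
[43] read 'b'  n4⇒n5  ** P2@[41:43],P3@[42:43]
[44] read 'e'  n5⇒n1 ·f  ** P0@[44:44]
[45] read 'c'  n1⇒n4
[46] read 'b'  n4⇒n5  ** P2@[44:46],P3@[45:46]
[47] read 'c'  n5⇒n6 ·f
[48] read 'b'  n6⇒n7  ** P3@[47:48]
[49] read 'b'  n7⇒n3 ·f  ** P1@[48:49]
[50] read 'b'  n3⇒n3 ·f  ** P1@[49:50]
[51] read 'b'  n3⇒n3 ·f  ** P1@[50:51]
[52] read 'd'  n3⇒n0 ·f
[53] read 'c'  n0⇒n6
[54] read 'b'  n6⇒n7  ** P3@[53:54]
[55] read 'e'  n7⇒n1 ·f  ** P0@[55:55]
[56] read 'c'  n1⇒n4
[57] read 'b'  n4⇒n5  ** P2@[55:57],P3@[56:57]
[58] read 'b'  n5⇒n3 ·f  ** P1@[57:58]
[59] read 'd'  n3⇒n0 ·f
[60] read 'e'  n0⇒n1  ** P0@[60:60]

Matches: [[2,1],[3,0],[5,1],[7,3],[9,3],[10,0],[12,2],[12,3],[16,0],[18,1],[19,1],[21,3],[24,3],[25,1],[30,0],[32,1],[33,0],[35,2],[35,3],[36,0],[37,0],[39,0],[40,0],[41,0],[43,2],[43,3],[44,0],[46,2],[46,3],[48,3],[49,1],[50,1],[51,1],[54,3],[55,0],[57,2],[57,3],[58,1],[60,0]]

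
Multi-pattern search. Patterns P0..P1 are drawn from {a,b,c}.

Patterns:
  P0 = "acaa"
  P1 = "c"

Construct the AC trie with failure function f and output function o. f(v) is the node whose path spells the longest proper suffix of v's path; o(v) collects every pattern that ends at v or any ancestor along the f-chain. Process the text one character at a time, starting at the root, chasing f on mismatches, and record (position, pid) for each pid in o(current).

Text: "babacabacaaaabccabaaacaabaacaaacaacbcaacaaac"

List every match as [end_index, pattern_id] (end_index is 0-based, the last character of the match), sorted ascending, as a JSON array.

Build:
Trie nodes:
  0='ε' goto a→1 c→5
  1='a' goto c→2
  2='ac' goto a→3
  3='aca' goto a→4
  4='acaa' goto ·  [P0 ends]
  5='c' goto ·  [P1 ends]

BFS fail/out derivation:
  n1('a'): parent n0 fail=0; on 'a' 0 → fail=0;  out ∅∪∅=∅
  n5('c'): parent n0 fail=0; on 'c' 0 → fail=0;  out {1}∪∅={1}
  n2('ac'): parent n1 fail=0; on 'c' 0 → fail=5;  out ∅∪{1}={1}
  n3('aca'): parent n2 fail=5; on 'a' 5→0 → fail=1;  out ∅∪∅=∅
  n4('acaa'): parent n3 fail=1; on 'a' 1→0 → fail=1;  out {0}∪∅={0}

Run:
pos 0 'b': at 0
pos 1 'a': at 1
pos 2 'b': at 0 ·f
pos 3 'a': at 1
pos 4 'c': at 2  → match P1@[4:4]
pos 5 'a': at 3
pos 6 'b': at 0 ·f
pos 7 'a': at 1
pos 8 'c': at 2  → match P1@[8:8]
pos 9 'a': at 3
pos 10 'a': at 4  → match P0@[7:10]
pos 11 'a': at 1 ·f
pos 12 'a': at 1 ·f
pos 13 'b': at 0 ·f
pos 14 'c': at 5  → match P1@[14:14]
pos 15 'c': at 5 ·f  → match P1@[15:15]
pos 16 'a': at 1 ·f
pos 17 'b': at 0 ·f
pos 18 'a': at 1
pos 19 'a': at 1 ·f
pos 20 'a': at 1 ·f
pos 21 'c': at 2  → match P1@[21:21]
pos 22 'a': at 3
pos 23 'a': at 4  → match P0@[20:23]
pos 24 'b': at 0 ·f
pos 25 'a': at 1
pos 26 'a': at 1 ·f
pos 27 'c': at 2  → match P1@[27:27]
pos 28 'a': at 3
pos 29 'a': at 4  → match P0@[26:29]
pos 30 'a': at 1 ·f
pos 31 'c': at 2  → match P1@[31:31]
pos 32 'a': at 3
pos 33 'a': at 4  → match P0@[30:33]
pos 34 'c': at 2 ·f  → match P1@[34:34]
pos 35 'b': at 0 ·f
pos 36 'c': at 5  → match P1@[36:36]
pos 37 'a': at 1 ·f
pos 38 'a': at 1 ·f
pos 39 'c': at 2  → match P1@[39:39]
pos 40 'a': at 3
pos 41 'a': at 4  → match P0@[38:41]
pos 42 'a': at 1 ·f
pos 43 'c': at 2  → match P1@[43:43]

Result: [[4,1],[8,1],[10,0],[14,1],[15,1],[21,1],[23,0],[27,1],[29,0],[31,1],[33,0],[34,1],[36,1],[39,1],[41,0],[43,1]]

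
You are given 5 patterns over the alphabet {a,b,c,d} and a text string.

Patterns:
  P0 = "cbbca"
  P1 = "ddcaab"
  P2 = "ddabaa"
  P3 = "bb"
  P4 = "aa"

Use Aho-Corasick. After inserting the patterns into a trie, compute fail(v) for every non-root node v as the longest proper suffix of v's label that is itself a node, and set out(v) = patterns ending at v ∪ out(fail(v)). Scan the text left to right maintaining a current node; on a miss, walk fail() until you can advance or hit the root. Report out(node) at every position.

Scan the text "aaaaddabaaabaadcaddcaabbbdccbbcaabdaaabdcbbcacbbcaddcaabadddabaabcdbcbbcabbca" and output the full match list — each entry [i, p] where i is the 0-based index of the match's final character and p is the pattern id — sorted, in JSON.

Build:
Trie nodes:
  n0 'ε': a→18 b→16 c→1 d→6
  n1 'c': b→2
  n2 'cb': b→3
  n3 'cbb': c→4
  n4 'cbbc': a→5
  n5 'cbbca': ·  ←P0
  n6 'd': d→7
  n7 'dd': a→12 c→8
  n8 'ddc': a→9
  n9 'ddca': a→10
  n10 'ddcaa': b→11
  n11 'ddcaab': ·  ←P1
  n12 'dda': b→13
  n13 'ddab': a→14
  n14 'ddaba': a→15
  n15 'ddabaa': ·  ←P2
  n16 'b': b→17
  n17 'bb': ·  ←P3
  n18 'a': a→19
  n19 'aa': ·  ←P4

Failure links (BFS by depth):
  fail(1) 'c': from fail(0)=0 chase 'c': 0 ⇒ 0;  out=∅∪out(0)=∅
  fail(6) 'd': from fail(0)=0 chase 'd': 0 ⇒ 0;  out=∅∪out(0)=∅
  fail(16) 'b': from fail(0)=0 chase 'b': 0 ⇒ 0;  out=∅∪out(0)=∅
  fail(18) 'a': from fail(0)=0 chase 'a': 0 ⇒ 0;  out=∅∪out(0)=∅
  fail(2) 'cb': from fail(1)=0 chase 'b': 0 ⇒ 16;  out=∅∪out(16)=∅
  fail(7) 'dd': from fail(6)=0 chase 'd': 0 ⇒ 6;  out=∅∪out(6)=∅
  fail(17) 'bb': from fail(16)=0 chase 'b': 0 ⇒ 16;  out={3}∪out(16)={3}
  fail(19) 'aa': from fail(18)=0 chase 'a': 0 ⇒ 18;  out={4}∪out(18)={4}
  fail(3) 'cbb': from fail(2)=16 chase 'b': 16 ⇒ 17;  out=∅∪out(17)={3}
  fail(8) 'ddc': from fail(7)=6 chase 'c': 6→0 ⇒ 1;  out=∅∪out(1)=∅
  fail(12) 'dda': from fail(7)=6 chase 'a': 6→0 ⇒ 18;  out=∅∪out(18)=∅
  fail(4) 'cbbc': from fail(3)=17 chase 'c': 17→16→0 ⇒ 1;  out=∅∪out(1)=∅
  fail(9) 'ddca': from fail(8)=1 chase 'a': 1→0 ⇒ 18;  out=∅∪out(18)=∅
  fail(13) 'ddab': from fail(12)=18 chase 'b': 18→0 ⇒ 16;  out=∅∪out(16)=∅
  fail(5) 'cbbca': from fail(4)=1 chase 'a': 1→0 ⇒ 18;  out={0}∪out(18)={0}
  fail(10) 'ddcaa': from fail(9)=18 chase 'a': 18 ⇒ 19;  out=∅∪out(19)={4}
  fail(14) 'ddaba': from fail(13)=16 chase 'a': 16→0 ⇒ 18;  out=∅∪out(18)=∅
  fail(11) 'ddcaab': from fail(10)=19 chase 'b': 19→18→0 ⇒ 16;  out={1}∪out(16)={1}
  fail(15) 'ddabaa': from fail(14)=18 chase 'a': 18 ⇒ 19;  out={2}∪out(19)={2,4}

Text stream:
i=0 'a': node 0→18
i=1 'a': node 18→19  ** P4@[0:1]
i=2 'a': node 19→19 (via fail)  ** P4@[1:2]
i=3 'a': node 19→19 (via fail)  ** P4@[2:3]
i=4 'd': node 19→6 (via fail)
i=5 'd': node 6→7
i=6 'a': node 7→12
i=7 'b': node 12→13
i=8 'a': node 13→14
i=9 'a': node 14→15  ** P2@[4:9],P4@[8:9]
i=10 'a': node 15→19 (via fail)  ** P4@[9:10]
i=11 'b': node 19→16 (via fail)
i=12 'a': node 16→18 (via fail)
i=13 'a': node 18→19  ** P4@[12:13]
i=14 'd': node 19→6 (via fail)
i=15 'c': node 6→1 (via fail)
i=16 'a': node 1→18 (via fail)
i=17 'd': node 18→6 (via fail)
i=18 'd': node 6→7
i=19 'c': node 7→8
i=20 'a': node 8→9
i=21 'a': node 9→10  ** P4@[20:21]
i=22 'b': node 10→11  ** P1@[17:22]
i=23 'b': node 11→17 (via fail)  ** P3@[22:23]
i=24 'b': node 17→17 (via fail)  ** P3@[23:24]
i=25 'd': node 17→6 (via fail)
i=26 'c': node 6→1 (via fail)
i=27 'c': node 1→1 (via fail)
i=28 'b': node 1→2
i=29 'b': node 2→3  ** P3@[28:29]
i=30 'c': node 3→4
i=31 'a': node 4→5  ** P0@[27:31]
i=32 'a': node 5→19 (via fail)  ** P4@[31:32]
i=33 'b': node 19→16 (via fail)
i=34 'd': node 16→6 (via fail)
i=35 'a': node 6→18 (via fail)
i=36 'a': node 18→19  ** P4@[35:36]
i=37 'a': node 19→19 (via fail)  ** P4@[36:37]
i=38 'b': node 19→16 (via fail)
i=39 'd': node 16→6 (via fail)
i=40 'c': node 6→1 (via fail)
i=41 'b': node 1→2
i=42 'b': node 2→3  ** P3@[41:42]
i=43 'c': node 3→4
i=44 'a': node 4→5  ** P0@[40:44]
i=45 'c': node 5→1 (via fail)
i=46 'b': node 1→2
i=47 'b': node 2→3  ** P3@[46:47]
i=48 'c': node 3→4
i=49 'a': node 4→5  ** P0@[45:49]
i=50 'd': node 5→6 (via fail)
i=51 'd': node 6→7
i=52 'c': node 7→8
i=53 'a': node 8→9
i=54 'a': node 9→10  ** P4@[53:54]
i=55 'b': node 10→11  ** P1@[50:55]
i=56 'a': node 11→18 (via fail)
i=57 'd': node 18→6 (via fail)
i=58 'd': node 6→7
i=59 'd': node 7→7 (via fail)
i=60 'a': node 7→12
i=61 'b': node 12→13
i=62 'a': node 13→14
i=63 'a': node 14→15  ** P2@[58:63],P4@[62:63]
i=64 'b': node 15→16 (via fail)
i=65 'c': node 16→1 (via fail)
i=66 'd': node 1→6 (via fail)
i=67 'b': node 6→16 (via fail)
i=68 'c': node 16→1 (via fail)
i=69 'b': node 1→2
i=70 'b': node 2→3  ** P3@[69:70]
i=71 'c': node 3→4
i=72 'a': node 4→5  ** P0@[68:72]
i=73 'b': node 5→16 (via fail)
i=74 'b': node 16→17  ** P3@[73:74]
i=75 'c': node 17→1 (via fail)
i=76 'a': node 1→18 (via fail)

Matches: [[1,4],[2,4],[3,4],[9,2],[9,4],[10,4],[13,4],[21,4],[22,1],[23,3],[24,3],[29,3],[31,0],[32,4],[36,4],[37,4],[42,3],[44,0],[47,3],[49,0],[54,4],[55,1],[63,2],[63,4],[70,3],[72,0],[74,3]]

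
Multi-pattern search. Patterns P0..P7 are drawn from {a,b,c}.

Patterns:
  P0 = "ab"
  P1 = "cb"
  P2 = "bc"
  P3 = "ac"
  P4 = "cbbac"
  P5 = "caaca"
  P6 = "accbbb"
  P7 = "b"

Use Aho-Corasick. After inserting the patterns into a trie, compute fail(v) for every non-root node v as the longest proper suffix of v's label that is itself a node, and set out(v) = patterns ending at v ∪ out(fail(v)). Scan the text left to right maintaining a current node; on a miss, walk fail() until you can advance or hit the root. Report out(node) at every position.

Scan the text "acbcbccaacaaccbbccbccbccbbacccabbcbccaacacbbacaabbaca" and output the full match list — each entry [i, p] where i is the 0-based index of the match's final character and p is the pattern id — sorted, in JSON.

Construct AC machine:
Trie (insert patterns):
  0='ε' goto a→1 b→5 c→3
  1='a' goto b→2 c→7
  2='ab' goto ·  [P0 ends]
  3='c' goto a→11 b→4
  4='cb' goto b→8  [P1 ends]
  5='b' goto c→6  [P7 ends]
  6='bc' goto ·  [P2 ends]
  7='ac' goto c→15  [P3 ends]
  8='cbb' goto a→9
  9='cbba' goto c→10
  10='cbbac' goto ·  [P4 ends]
  11='ca' goto a→12
  12='caa' goto c→13
  13='caac' goto a→14
  14='caaca' goto ·  [P5 ends]
  15='acc' goto b→16
  16='accb' goto b→17
  17='accbb' goto b→18
  18='accbbb' goto ·  [P6 ends]

Failure links (BFS by depth):
  n1('a'): parent n0 fail=0; on 'a' 0 → fail=0;  out ∅∪∅=∅
  n3('c'): parent n0 fail=0; on 'c' 0 → fail=0;  out ∅∪∅=∅
  n5('b'): parent n0 fail=0; on 'b' 0 → fail=0;  out {7}∪∅={7}
  n2('ab'): parent n1 fail=0; on 'b' 0 → fail=5;  out {0}∪{7}={0,7}
  n4('cb'): parent n3 fail=0; on 'b' 0 → fail=5;  out {1}∪{7}={1,7}
  n6('bc'): parent n5 fail=0; on 'c' 0 → fail=3;  out {2}∪∅={2}
  n7('ac'): parent n1 fail=0; on 'c' 0 → fail=3;  out {3}∪∅={3}
  n11('ca'): parent n3 fail=0; on 'a' 0 → fail=1;  out ∅∪∅=∅
  n8('cbb'): parent n4 fail=5; on 'b' 5→0 → fail=5;  out ∅∪{7}={7}
  n12('caa'): parent n11 fail=1; on 'a' 1→0 → fail=1;  out ∅∪∅=∅
  n15('acc'): parent n7 fail=3; on 'c' 3→0 → fail=3;  out ∅∪∅=∅
  n9('cbba'): parent n8 fail=5; on 'a' 5→0 → fail=1;  out ∅∪∅=∅
  n13('caac'): parent n12 fail=1; on 'c' 1 → fail=7;  out ∅∪{3}={3}
  n16('accb'): parent n15 fail=3; on 'b' 3 → fail=4;  out ∅∪{1,7}={1,7}
  n10('cbbac'): parent n9 fail=1; on 'c' 1 → fail=7;  out {4}∪{3}={3,4}
  n14('caaca'): parent n13 fail=7; on 'a' 7→3 → fail=11;  out {5}∪∅={5}
  n17('accbb'): parent n16 fail=4; on 'b' 4 → fail=8;  out ∅∪{7}={7}
  n18('accbbb'): parent n17 fail=8; on 'b' 8→5→0 → fail=5;  out {6}∪{7}={6,7}

Scan:
[0] read 'a'  n0⇒n1
[1] read 'c'  n1⇒n7  ** P3@[0:1]
[2] read 'b'  n7⇒n4 ·f  ** P1@[1:2],P7@[2:2]
[3] read 'c'  n4⇒n6 ·f  ** P2@[2:3]
[4] read 'b'  n6⇒n4 ·f  ** P1@[3:4],P7@[4:4]
[5] read 'c'  n4⇒n6 ·f  ** P2@[4:5]
[6] read 'c'  n6⇒n3 ·f
[7] read 'a'  n3⇒n11
[8] read 'a'  n11⇒n12
[9] read 'c'  n12⇒n13  ** P3@[8:9]
[10] read 'a'  n13⇒n14  ** P5@[6:10]
[11] read 'a'  n14⇒n12 ·f
[12] read 'c'  n12⇒n13  ** P3@[11:12]
[13] read 'c'  n13⇒n15 ·f
[14] read 'b'  n15⇒n16  ** P1@[13:14],P7@[14:14]
[15] read 'b'  n16⇒n17  ** P7@[15:15]
[16] read 'c'  n17⇒n6 ·f  ** P2@[15:16]
[17] read 'c'  n6⇒n3 ·f
[18] read 'b'  n3⇒n4  ** P1@[17:18],P7@[18:18]
[19] read 'c'  n4⇒n6 ·f  ** P2@[18:19]
[20] read 'c'  n6⇒n3 ·f
[21] read 'b'  n3⇒n4  ** P1@[20:21],P7@[21:21]
[22] read 'c'  n4⇒n6 ·f  ** P2@[21:22]
[23] read 'c'  n6⇒n3 ·f
[24] read 'b'  n3⇒n4  ** P1@[23:24],P7@[24:24]
[25] read 'b'  n4⇒n8  ** P7@[25:25]
[26] read 'a'  n8⇒n9
[27] read 'c'  n9⇒n10  ** P3@[26:27],P4@[23:27]
[28] read 'c'  n10⇒n15 ·f
[29] read 'c'  n15⇒n3 ·f
[30] read 'a'  n3⇒n11
[31] read 'b'  n11⇒n2 ·f  ** P0@[30:31],P7@[31:31]
[32] read 'b'  n2⇒n5 ·f  ** P7@[32:32]
[33] read 'c'  n5⇒n6  ** P2@[32:33]
[34] read 'b'  n6⇒n4 ·f  ** P1@[33:34],P7@[34:34]
[35] read 'c'  n4⇒n6 ·f  ** P2@[34:35]
[36] read 'c'  n6⇒n3 ·f
[37] read 'a'  n3⇒n11
[38] read 'a'  n11⇒n12
[39] read 'c'  n12⇒n13  ** P3@[38:39]
[40] read 'a'  n13⇒n14  ** P5@[36:40]
[41] read 'c'  n14⇒n7 ·f  ** P3@[40:41]
[42] read 'b'  n7⇒n4 ·f  ** P1@[41:42],P7@[42:42]
[43] read 'b'  n4⇒n8  ** P7@[43:43]
[44] read 'a'  n8⇒n9
[45] read 'c'  n9⇒n10  ** P3@[44:45],P4@[41:45]
[46] read 'a'  n10⇒n11 ·f
[47] read 'a'  n11⇒n12
[48] read 'b'  n12⇒n2 ·f  ** P0@[47:48],P7@[48:48]
[49] read 'b'  n2⇒n5 ·f  ** P7@[49:49]
[50] read 'a'  n5⇒n1 ·f
[51] read 'c'  n1⇒n7  ** P3@[50:51]
[52] read 'a'  n7⇒n11 ·f

Result: [[1,3],[2,1],[2,7],[3,2],[4,1],[4,7],[5,2],[9,3],[10,5],[12,3],[14,1],[14,7],[15,7],[16,2],[18,1],[18,7],[19,2],[21,1],[21,7],[22,2],[24,1],[24,7],[25,7],[27,3],[27,4],[31,0],[31,7],[32,7],[33,2],[34,1],[34,7],[35,2],[39,3],[40,5],[41,3],[42,1],[42,7],[43,7],[45,3],[45,4],[48,0],[48,7],[49,7],[51,3]]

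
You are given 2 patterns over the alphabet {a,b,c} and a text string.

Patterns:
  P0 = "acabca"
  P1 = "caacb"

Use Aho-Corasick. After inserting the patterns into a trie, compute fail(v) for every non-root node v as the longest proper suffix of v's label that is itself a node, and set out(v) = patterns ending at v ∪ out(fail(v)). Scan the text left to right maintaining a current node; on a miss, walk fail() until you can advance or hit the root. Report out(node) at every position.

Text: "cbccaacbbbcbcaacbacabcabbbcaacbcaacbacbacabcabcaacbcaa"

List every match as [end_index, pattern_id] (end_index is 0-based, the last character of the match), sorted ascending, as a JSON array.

Construct AC machine:
Trie nodes:
  n0 'ε': a→1 c→7
  n1 'a': c→2
  n2 'ac': a→3
  n3 'aca': b→4
  n4 'acab': c→5
  n5 'acabc': a→6
  n6 'acabca': ·  [P0 ends]
  n7 'c': a→8
  n8 'ca': a→9
  n9 'caa': c→10
  n10 'caac': b→11
  n11 'caacb': ·  [P1 ends]

Failure links (BFS by depth):
  n1('a'): parent n0 fail=0; on 'a' 0 → fail=0;  out ∅∪∅=∅
  n7('c'): parent n0 fail=0; on 'c' 0 → fail=0;  out ∅∪∅=∅
  n2('ac'): parent n1 fail=0; on 'c' 0 → fail=7;  out ∅∪∅=∅
  n8('ca'): parent n7 fail=0; on 'a' 0 → fail=1;  out ∅∪∅=∅
  n3('aca'): parent n2 fail=7; on 'a' 7 → fail=8;  out ∅∪∅=∅
  n9('caa'): parent n8 fail=1; on 'a' 1→0 → fail=1;  out ∅∪∅=∅
  n4('acab'): parent n3 fail=8; on 'b' 8→1→0 → fail=0;  out ∅∪∅=∅
  n10('caac'): parent n9 fail=1; on 'c' 1 → fail=2;  out ∅∪∅=∅
  n5('acabc'): parent n4 fail=0; on 'c' 0 → fail=7;  out ∅∪∅=∅
  n11('caacb'): parent n10 fail=2; on 'b' 2→7→0 → fail=0;  out {1}∪∅={1}
  n6('acabca'): parent n5 fail=7; on 'a' 7 → fail=8;  out {0}∪∅={0}

Text stream:
pos 0 'c': at 7
pos 1 'b': at 0 (via fail)
pos 2 'c': at 7
pos 3 'c': at 7 (via fail)
pos 4 'a': at 8
pos 5 'a': at 9
pos 6 'c': at 10
pos 7 'b': at 11  ** P1@[3:7]
pos 8 'b': at 0 (via fail)
pos 9 'b': at 0
pos 10 'c': at 7
pos 11 'b': at 0 (via fail)
pos 12 'c': at 7
pos 13 'a': at 8
pos 14 'a': at 9
pos 15 'c': at 10
pos 16 'b': at 11  ** P1@[12:16]
pos 17 'a': at 1 (via fail)
pos 18 'c': at 2
pos 19 'a': at 3
pos 20 'b': at 4
pos 21 'c': at 5
pos 22 'a': at 6  ** P0@[17:22]
pos 23 'b': at 0 (via fail)
pos 24 'b': at 0
pos 25 'b': at 0
pos 26 'c': at 7
pos 27 'a': at 8
pos 28 'a': at 9
pos 29 'c': at 10
pos 30 'b': at 11  ** P1@[26:30]
pos 31 'c': at 7 (via fail)
pos 32 'a': at 8
pos 33 'a': at 9
pos 34 'c': at 10
pos 35 'b': at 11  ** P1@[31:35]
pos 36 'a': at 1 (via fail)
pos 37 'c': at 2
pos 38 'b': at 0 (via fail)
pos 39 'a': at 1
pos 40 'c': at 2
pos 41 'a': at 3
pos 42 'b': at 4
pos 43 'c': at 5
pos 44 'a': at 6  ** P0@[39:44]
pos 45 'b': at 0 (via fail)
pos 46 'c': at 7
pos 47 'a': at 8
pos 48 'a': at 9
pos 49 'c': at 10
pos 50 'b': at 11  ** P1@[46:50]
pos 51 'c': at 7 (via fail)
pos 52 'a': at 8
pos 53 'a': at 9

Matches: [[7,1],[16,1],[22,0],[30,1],[35,1],[44,0],[50,1]]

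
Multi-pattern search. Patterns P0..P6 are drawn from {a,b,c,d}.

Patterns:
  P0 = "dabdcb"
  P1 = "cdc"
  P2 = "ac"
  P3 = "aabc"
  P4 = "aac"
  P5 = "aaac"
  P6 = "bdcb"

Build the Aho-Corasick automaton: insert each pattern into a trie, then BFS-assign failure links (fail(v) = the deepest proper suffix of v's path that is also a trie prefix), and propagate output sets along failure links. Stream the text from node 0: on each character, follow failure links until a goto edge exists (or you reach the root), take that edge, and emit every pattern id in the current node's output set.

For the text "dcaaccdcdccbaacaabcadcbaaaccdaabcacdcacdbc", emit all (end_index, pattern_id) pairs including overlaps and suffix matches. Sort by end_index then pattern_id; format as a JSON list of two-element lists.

Construct AC machine:
Trie nodes:
  0='ε' goto a→10 b→18 c→7 d→1
  1='d' goto a→2
  2='da' goto b→3
  3='dab' goto d→4
  4='dabd' goto c→5
  5='dabdc' goto b→6
  6='dabdcb' goto ·  [P0 ends]
  7='c' goto d→8
  8='cd' goto c→9
  9='cdc' goto ·  [P1 ends]
  10='a' goto a→12 c→11
  11='ac' goto ·  [P2 ends]
  12='aa' goto a→16 b→13 c→15
  13='aab' goto c→14
  14='aabc' goto ·  [P3 ends]
  15='aac' goto ·  [P4 ends]
  16='aaa' goto c→17
  17='aaac' goto ·  [P5 ends]
  18='b' goto d→19
  19='bd' goto c→20
  20='bdc' goto b→21
  21='bdcb' goto ·  [P6 ends]

BFS fail/out derivation:
  n1('d'): parent n0 fail=0; on 'd' 0 → fail=0;  out ∅∪∅=∅
  n7('c'): parent n0 fail=0; on 'c' 0 → fail=0;  out ∅∪∅=∅
  n10('a'): parent n0 fail=0; on 'a' 0 → fail=0;  out ∅∪∅=∅
  n18('b'): parent n0 fail=0; on 'b' 0 → fail=0;  out ∅∪∅=∅
  n2('da'): parent n1 fail=0; on 'a' 0 → fail=10;  out ∅∪∅=∅
  n8('cd'): parent n7 fail=0; on 'd' 0 → fail=1;  out ∅∪∅=∅
  n11('ac'): parent n10 fail=0; on 'c' 0 → fail=7;  out {2}∪∅={2}
  n12('aa'): parent n10 fail=0; on 'a' 0 → fail=10;  out ∅∪∅=∅
  n19('bd'): parent n18 fail=0; on 'd' 0 → fail=1;  out ∅∪∅=∅
  n3('dab'): parent n2 fail=10; on 'b' 10→0 → fail=18;  out ∅∪∅=∅
  n9('cdc'): parent n8 fail=1; on 'c' 1→0 → fail=7;  out {1}∪∅={1}
  n13('aab'): parent n12 fail=10; on 'b' 10→0 → fail=18;  out ∅∪∅=∅
  n15('aac'): parent n12 fail=10; on 'c' 10 → fail=11;  out {4}∪{2}={2,4}
  n16('aaa'): parent n12 fail=10; on 'a' 10 → fail=12;  out ∅∪∅=∅
  n20('bdc'): parent n19 fail=1; on 'c' 1→0 → fail=7;  out ∅∪∅=∅
  n4('dabd'): parent n3 fail=18; on 'd' 18 → fail=19;  out ∅∪∅=∅
  n14('aabc'): parent n13 fail=18; on 'c' 18→0 → fail=7;  out {3}∪∅={3}
  n17('aaac'): parent n16 fail=12; on 'c' 12 → fail=15;  out {5}∪{2,4}={2,4,5}
  n21('bdcb'): parent n20 fail=7; on 'b' 7→0 → fail=18;  out {6}∪∅={6}
  n5('dabdc'): parent n4 fail=19; on 'c' 19 → fail=20;  out ∅∪∅=∅
  n6('dabdcb'): parent n5 fail=20; on 'b' 20 → fail=21;  out {0}∪{6}={0,6}

Scan:
i=0 'd': node 0→1
i=1 'c': node 1→7 (via fail)
i=2 'a': node 7→10 (via fail)
i=3 'a': node 10→12
i=4 'c': node 12→15  ** P2@[3:4],P4@[2:4]
i=5 'c': node 15→7 (via fail)
i=6 'd': node 7→8
i=7 'c': node 8→9  ** P1@[5:7]
i=8 'd': node 9→8 (via fail)
i=9 'c': node 8→9  ** P1@[7:9]
i=10 'c': node 9→7 (via fail)
i=11 'b': node 7→18 (via fail)
i=12 'a': node 18→10 (via fail)
i=13 'a': node 10→12
i=14 'c': node 12→15  ** P2@[13:14],P4@[12:14]
i=15 'a': node 15→10 (via fail)
i=16 'a': node 10→12
i=17 'b': node 12→13
i=18 'c': node 13→14  ** P3@[15:18]
i=19 'a': node 14→10 (via fail)
i=20 'd': node 10→1 (via fail)
i=21 'c': node 1→7 (via fail)
i=22 'b': node 7→18 (via fail)
i=23 'a': node 18→10 (via fail)
i=24 'a': node 10→12
i=25 'a': node 12→16
i=26 'c': node 16→17  ** P2@[25:26],P4@[24:26],P5@[23:26]
i=27 'c': node 17→7 (via fail)
i=28 'd': node 7→8
i=29 'a': node 8→2 (via fail)
i=30 'a': node 2→12 (via fail)
i=31 'b': node 12→13
i=32 'c': node 13→14  ** P3@[29:32]
i=33 'a': node 14→10 (via fail)
i=34 'c': node 10→11  ** P2@[33:34]
i=35 'd': node 11→8 (via fail)
i=36 'c': node 8→9  ** P1@[34:36]
i=37 'a': node 9→10 (via fail)
i=38 'c': node 10→11  ** P2@[37:38]
i=39 'd': node 11→8 (via fail)
i=40 'b': node 8→18 (via fail)
i=41 'c': node 18→7 (via fail)

All matches (sorted): [[4,2],[4,4],[7,1],[9,1],[14,2],[14,4],[18,3],[26,2],[26,4],[26,5],[32,3],[34,2],[36,1],[38,2]]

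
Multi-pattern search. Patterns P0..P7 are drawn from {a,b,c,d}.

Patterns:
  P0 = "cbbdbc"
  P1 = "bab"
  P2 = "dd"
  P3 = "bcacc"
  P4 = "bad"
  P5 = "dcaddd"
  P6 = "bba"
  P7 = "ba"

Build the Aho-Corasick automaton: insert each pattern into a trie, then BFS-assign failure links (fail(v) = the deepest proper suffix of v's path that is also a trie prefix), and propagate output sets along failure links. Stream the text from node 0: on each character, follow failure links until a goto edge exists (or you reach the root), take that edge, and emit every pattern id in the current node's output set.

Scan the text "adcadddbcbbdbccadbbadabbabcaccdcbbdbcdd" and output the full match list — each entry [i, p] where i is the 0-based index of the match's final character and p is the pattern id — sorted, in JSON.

Build automaton:
Trie (insert patterns):
  n0 'ε': b→7 c→1 d→10
  n1 'c': b→2
  n2 'cb': b→3
  n3 'cbb': d→4
  n4 'cbbd': b→5
  n5 'cbbdb': c→6
  n6 'cbbdbc': ·  ←P0
  n7 'b': a→8 b→22 c→12
  n8 'ba': b→9 d→16  ←P7
  n9 'bab': ·  ←P1
  n10 'd': c→17 d→11
  n11 'dd': ·  ←P2
  n12 'bc': a→13
  n13 'bca': c→14
  n14 'bcac': c→15
  n15 'bcacc': ·  ←P3
  n16 'bad': ·  ←P4
  n17 'dc': a→18
  n18 'dca': d→19
  n19 'dcad': d→20
  n20 'dcadd': d→21
  n21 'dcaddd': ·  ←P5
  n22 'bb': a→23
  n23 'bba': ·  ←P6

BFS fail/out derivation:
  n1('c'): parent n0 fail=0; on 'c' 0 → fail=0;  out ∅∪∅=∅
  n7('b'): parent n0 fail=0; on 'b' 0 → fail=0;  out ∅∪∅=∅
  n10('d'): parent n0 fail=0; on 'd' 0 → fail=0;  out ∅∪∅=∅
  n2('cb'): parent n1 fail=0; on 'b' 0 → fail=7;  out ∅∪∅=∅
  n8('ba'): parent n7 fail=0; on 'a' 0 → fail=0;  out {7}∪∅={7}
  n11('dd'): parent n10 fail=0; on 'd' 0 → fail=10;  out {2}∪∅={2}
  n12('bc'): parent n7 fail=0; on 'c' 0 → fail=1;  out ∅∪∅=∅
  n17('dc'): parent n10 fail=0; on 'c' 0 → fail=1;  out ∅∪∅=∅
  n22('bb'): parent n7 fail=0; on 'b' 0 → fail=7;  out ∅∪∅=∅
  n3('cbb'): parent n2 fail=7; on 'b' 7 → fail=22;  out ∅∪∅=∅
  n9('bab'): parent n8 fail=0; on 'b' 0 → fail=7;  out {1}∪∅={1}
  n13('bca'): parent n12 fail=1; on 'a' 1→0 → fail=0;  out ∅∪∅=∅
  n16('bad'): parent n8 fail=0; on 'd' 0 → fail=10;  out {4}∪∅={4}
  n18('dca'): parent n17 fail=1; on 'a' 1→0 → fail=0;  out ∅∪∅=∅
  n23('bba'): parent n22 fail=7; on 'a' 7 → fail=8;  out {6}∪{7}={6,7}
  n4('cbbd'): parent n3 fail=22; on 'd' 22→7→0 → fail=10;  out ∅∪∅=∅
  n14('bcac'): parent n13 fail=0; on 'c' 0 → fail=1;  out ∅∪∅=∅
  n19('dcad'): parent n18 fail=0; on 'd' 0 → fail=10;  out ∅∪∅=∅
  n5('cbbdb'): parent n4 fail=10; on 'b' 10→0 → fail=7;  out ∅∪∅=∅
  n15('bcacc'): parent n14 fail=1; on 'c' 1→0 → fail=1;  out {3}∪∅={3}
  n20('dcadd'): parent n19 fail=10; on 'd' 10 → fail=11;  out ∅∪{2}={2}
  n6('cbbdbc'): parent n5 fail=7; on 'c' 7 → fail=12;  out {0}∪∅={0}
  n21('dcaddd'): parent n20 fail=11; on 'd' 11→10 → fail=11;  out {5}∪{2}={2,5}

Run:
[0] read 'a'  n0⇒n0
[1] read 'd'  n0⇒n10
[2] read 'c'  n10⇒n17
[3] read 'a'  n17⇒n18
[4] read 'd'  n18⇒n19
[5] read 'd'  n19⇒n20  emit P2@[4:5]
[6] read 'd'  n20⇒n21  emit P2@[5:6],P5@[1:6]
[7] read 'b'  n21⇒n7 (fail-walked)
[8] read 'c'  n7⇒n12
[9] read 'b'  n12⇒n2 (fail-walked)
[10] read 'b'  n2⇒n3
[11] read 'd'  n3⇒n4
[12] read 'b'  n4⇒n5
[13] read 'c'  n5⇒n6  emit P0@[8:13]
[14] read 'c'  n6⇒n1 (fail-walked)
[15] read 'a'  n1⇒n0 (fail-walked)
[16] read 'd'  n0⇒n10
[17] read 'b'  n10⇒n7 (fail-walked)
[18] read 'b'  n7⇒n22
[19] read 'a'  n22⇒n23  emit P6@[17:19],P7@[18:19]
[20] read 'd'  n23⇒n16 (fail-walked)  emit P4@[18:20]
[21] read 'a'  n16⇒n0 (fail-walked)
[22] read 'b'  n0⇒n7
[23] read 'b'  n7⇒n22
[24] read 'a'  n22⇒n23  emit P6@[22:24],P7@[23:24]
[25] read 'b'  n23⇒n9 (fail-walked)  emit P1@[23:25]
[26] read 'c'  n9⇒n12 (fail-walked)
[27] read 'a'  n12⇒n13
[28] read 'c'  n13⇒n14
[29] read 'c'  n14⇒n15  emit P3@[25:29]
[30] read 'd'  n15⇒n10 (fail-walked)
[31] read 'c'  n10⇒n17
[32] read 'b'  n17⇒n2 (fail-walked)
[33] read 'b'  n2⇒n3
[34] read 'd'  n3⇒n4
[35] read 'b'  n4⇒n5
[36] read 'c'  n5⇒n6  emit P0@[31:36]
[37] read 'd'  n6⇒n10 (fail-walked)
[38] read 'd'  n10⇒n11  emit P2@[37:38]

Result: [[5,2],[6,2],[6,5],[13,0],[19,6],[19,7],[20,4],[24,6],[24,7],[25,1],[29,3],[36,0],[38,2]]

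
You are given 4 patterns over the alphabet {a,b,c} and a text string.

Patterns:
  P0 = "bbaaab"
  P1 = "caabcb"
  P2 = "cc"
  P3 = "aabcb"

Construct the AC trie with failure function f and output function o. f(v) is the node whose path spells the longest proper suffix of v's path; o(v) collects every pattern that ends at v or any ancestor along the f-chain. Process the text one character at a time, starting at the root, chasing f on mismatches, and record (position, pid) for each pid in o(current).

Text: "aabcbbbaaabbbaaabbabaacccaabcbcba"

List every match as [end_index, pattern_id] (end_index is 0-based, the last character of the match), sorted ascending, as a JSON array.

Build automaton:
Trie nodes:
  n0 'ε': a→14 b→1 c→7
  n1 'b': b→2
  n2 'bb': a→3
  n3 'bba': a→4
  n4 'bbaa': a→5
  n5 'bbaaa': b→6
  n6 'bbaaab': ·  ←P0
  n7 'c': a→8 c→13
  n8 'ca': a→9
  n9 'caa': b→10
  n10 'caab': c→11
  n11 'caabc': b→12
  n12 'caabcb': ·  ←P1
  n13 'cc': ·  ←P2
  n14 'a': a→15
  n15 'aa': b→16
  n16 'aab': c→17
  n17 'aabc': b→18
  n18 'aabcb': ·  ←P3

Failure links (BFS by depth):
  n1('b'): parent n0 fail=0; on 'b' 0 → fail=0;  out ∅∪∅=∅
  n7('c'): parent n0 fail=0; on 'c' 0 → fail=0;  out ∅∪∅=∅
  n14('a'): parent n0 fail=0; on 'a' 0 → fail=0;  out ∅∪∅=∅
  n2('bb'): parent n1 fail=0; on 'b' 0 → fail=1;  out ∅∪∅=∅
  n8('ca'): parent n7 fail=0; on 'a' 0 → fail=14;  out ∅∪∅=∅
  n13('cc'): parent n7 fail=0; on 'c' 0 → fail=7;  out {2}∪∅={2}
  n15('aa'): parent n14 fail=0; on 'a' 0 → fail=14;  out ∅∪∅=∅
  n3('bba'): parent n2 fail=1; on 'a' 1→0 → fail=14;  out ∅∪∅=∅
  n9('caa'): parent n8 fail=14; on 'a' 14 → fail=15;  out ∅∪∅=∅
  n16('aab'): parent n15 fail=14; on 'b' 14→0 → fail=1;  out ∅∪∅=∅
  n4('bbaa'): parent n3 fail=14; on 'a' 14 → fail=15;  out ∅∪∅=∅
  n10('caab'): parent n9 fail=15; on 'b' 15 → fail=16;  out ∅∪∅=∅
  n17('aabc'): parent n16 fail=1; on 'c' 1→0 → fail=7;  out ∅∪∅=∅
  n5('bbaaa'): parent n4 fail=15; on 'a' 15→14 → fail=15;  out ∅∪∅=∅
  n11('caabc'): parent n10 fail=16; on 'c' 16 → fail=17;  out ∅∪∅=∅
  n18('aabcb'): parent n17 fail=7; on 'b' 7→0 → fail=1;  out {3}∪∅={3}
  n6('bbaaab'): parent n5 fail=15; on 'b' 15 → fail=16;  out {0}∪∅={0}
  n12('caabcb'): parent n11 fail=17; on 'b' 17 → fail=18;  out {1}∪{3}={1,3}

Scan:
[0] read 'a'  n0⇒n14
[1] read 'a'  n14⇒n15
[2] read 'b'  n15⇒n16
[3] read 'c'  n16⇒n17
[4] read 'b'  n17⇒n18  → match P3@[0:4]
[5] read 'b'  n18⇒n2 (via fail)
[6] read 'b'  n2⇒n2 (via fail)
[7] read 'a'  n2⇒n3
[8] read 'a'  n3⇒n4
[9] read 'a'  n4⇒n5
[10] read 'b'  n5⇒n6  → match P0@[5:10]
[11] read 'b'  n6⇒n2 (via fail)
[12] read 'b'  n2⇒n2 (via fail)
[13] read 'a'  n2⇒n3
[14] read 'a'  n3⇒n4
[15] read 'a'  n4⇒n5
[16] read 'b'  n5⇒n6  → match P0@[11:16]
[17] read 'b'  n6⇒n2 (via fail)
[18] read 'a'  n2⇒n3
[19] read 'b'  n3⇒n1 (via fail)
[20] read 'a'  n1⇒n14 (via fail)
[21] read 'a'  n14⇒n15
[22] read 'c'  n15⇒n7 (via fail)
[23] read 'c'  n7⇒n13  → match P2@[22:23]
[24] read 'c'  n13⇒n13 (via fail)  → match P2@[23:24]
[25] read 'a'  n13⇒n8 (via fail)
[26] read 'a'  n8⇒n9
[27] read 'b'  n9⇒n10
[28] read 'c'  n10⇒n11
[29] read 'b'  n11⇒n12  → match P1@[24:29],P3@[25:29]
[30] read 'c'  n12⇒n7 (via fail)
[31] read 'b'  n7⇒n1 (via fail)
[32] read 'a'  n1⇒n14 (via fail)

Matches: [[4,3],[10,0],[16,0],[23,2],[24,2],[29,1],[29,3]]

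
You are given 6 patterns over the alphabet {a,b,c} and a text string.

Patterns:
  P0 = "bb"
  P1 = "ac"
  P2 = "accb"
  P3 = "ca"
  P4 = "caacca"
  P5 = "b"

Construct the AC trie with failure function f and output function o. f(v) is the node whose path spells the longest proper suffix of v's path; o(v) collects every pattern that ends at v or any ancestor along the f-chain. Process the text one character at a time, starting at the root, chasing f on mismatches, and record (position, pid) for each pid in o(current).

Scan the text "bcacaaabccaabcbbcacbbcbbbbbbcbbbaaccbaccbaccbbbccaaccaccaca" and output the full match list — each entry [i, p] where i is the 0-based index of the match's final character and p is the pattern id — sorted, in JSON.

Build automaton:
Trie nodes:
  n0 'ε': a→3 b→1 c→7
  n1 'b': b→2  ←P5
  n2 'bb': ·  ←P0
  n3 'a': c→4
  n4 'ac': c→5  ←P1
  n5 'acc': b→6
  n6 'accb': ·  ←P2
  n7 'c': a→8
  n8 'ca': a→9  ←P3
  n9 'caa': c→10
  n10 'caac': c→11
  n11 'caacc': a→12
  n12 'caacca': ·  ←P4

Failure links (BFS by depth):
  fail(1) 'b': from fail(0)=0 chase 'b': 0 ⇒ 0;  out={5}∪out(0)={5}
  fail(3) 'a': from fail(0)=0 chase 'a': 0 ⇒ 0;  out=∅∪out(0)=∅
  fail(7) 'c': from fail(0)=0 chase 'c': 0 ⇒ 0;  out=∅∪out(0)=∅
  fail(2) 'bb': from fail(1)=0 chase 'b': 0 ⇒ 1;  out={0}∪out(1)={0,5}
  fail(4) 'ac': from fail(3)=0 chase 'c': 0 ⇒ 7;  out={1}∪out(7)={1}
  fail(8) 'ca': from fail(7)=0 chase 'a': 0 ⇒ 3;  out={3}∪out(3)={3}
  fail(5) 'acc': from fail(4)=7 chase 'c': 7→0 ⇒ 7;  out=∅∪out(7)=∅
  fail(9) 'caa': from fail(8)=3 chase 'a': 3→0 ⇒ 3;  out=∅∪out(3)=∅
  fail(6) 'accb': from fail(5)=7 chase 'b': 7→0 ⇒ 1;  out={2}∪out(1)={2,5}
  fail(10) 'caac': from fail(9)=3 chase 'c': 3 ⇒ 4;  out=∅∪out(4)={1}
  fail(11) 'caacc': from fail(10)=4 chase 'c': 4 ⇒ 5;  out=∅∪out(5)=∅
  fail(12) 'caacca': from fail(11)=5 chase 'a': 5→7 ⇒ 8;  out={4}∪out(8)={3,4}

Run:
pos 0 'b': at 1  emit P5@[0:0]
pos 1 'c': at 7 ·f
pos 2 'a': at 8  emit P3@[1:2]
pos 3 'c': at 4 ·f  emit P1@[2:3]
pos 4 'a': at 8 ·f  emit P3@[3:4]
pos 5 'a': at 9
pos 6 'a': at 3 ·f
pos 7 'b': at 1 ·f  emit P5@[7:7]
pos 8 'c': at 7 ·f
pos 9 'c': at 7 ·f
pos 10 'a': at 8  emit P3@[9:10]
pos 11 'a': at 9
pos 12 'b': at 1 ·f  emit P5@[12:12]
pos 13 'c': at 7 ·f
pos 14 'b': at 1 ·f  emit P5@[14:14]
pos 15 'b': at 2  emit P0@[14:15],P5@[15:15]
pos 16 'c': at 7 ·f
pos 17 'a': at 8  emit P3@[16:17]
pos 18 'c': at 4 ·f  emit P1@[17:18]
pos 19 'b': at 1 ·f  emit P5@[19:19]
pos 20 'b': at 2  emit P0@[19:20],P5@[20:20]
pos 21 'c': at 7 ·f
pos 22 'b': at 1 ·f  emit P5@[22:22]
pos 23 'b': at 2  emit P0@[22:23],P5@[23:23]
pos 24 'b': at 2 ·f  emit P0@[23:24],P5@[24:24]
pos 25 'b': at 2 ·f  emit P0@[24:25],P5@[25:25]
pos 26 'b': at 2 ·f  emit P0@[25:26],P5@[26:26]
pos 27 'b': at 2 ·f  emit P0@[26:27],P5@[27:27]
pos 28 'c': at 7 ·f
pos 29 'b': at 1 ·f  emit P5@[29:29]
pos 30 'b': at 2  emit P0@[29:30],P5@[30:30]
pos 31 'b': at 2 ·f  emit P0@[30:31],P5@[31:31]
pos 32 'a': at 3 ·f
pos 33 'a': at 3 ·f
pos 34 'c': at 4  emit P1@[33:34]
pos 35 'c': at 5
pos 36 'b': at 6  emit P2@[33:36],P5@[36:36]
pos 37 'a': at 3 ·f
pos 38 'c': at 4  emit P1@[37:38]
pos 39 'c': at 5
pos 40 'b': at 6  emit P2@[37:40],P5@[40:40]
pos 41 'a': at 3 ·f
pos 42 'c': at 4  emit P1@[41:42]
pos 43 'c': at 5
pos 44 'b': at 6  emit P2@[41:44],P5@[44:44]
pos 45 'b': at 2 ·f  emit P0@[44:45],P5@[45:45]
pos 46 'b': at 2 ·f  emit P0@[45:46],P5@[46:46]
pos 47 'c': at 7 ·f
pos 48 'c': at 7 ·f
pos 49 'a': at 8  emit P3@[48:49]
pos 50 'a': at 9
pos 51 'c': at 10  emit P1@[50:51]
pos 52 'c': at 11
pos 53 'a': at 12  emit P3@[52:53],P4@[48:53]
pos 54 'c': at 4 ·f  emit P1@[53:54]
pos 55 'c': at 5
pos 56 'a': at 8 ·f  emit P3@[55:56]
pos 57 'c': at 4 ·f  emit P1@[56:57]
pos 58 'a': at 8 ·f  emit P3@[57:58]

Result: [[0,5],[2,3],[3,1],[4,3],[7,5],[10,3],[12,5],[14,5],[15,0],[15,5],[17,3],[18,1],[19,5],[20,0],[20,5],[22,5],[23,0],[23,5],[24,0],[24,5],[25,0],[25,5],[26,0],[26,5],[27,0],[27,5],[29,5],[30,0],[30,5],[31,0],[31,5],[34,1],[36,2],[36,5],[38,1],[40,2],[40,5],[42,1],[44,2],[44,5],[45,0],[45,5],[46,0],[46,5],[49,3],[51,1],[53,3],[53,4],[54,1],[56,3],[57,1],[58,3]]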